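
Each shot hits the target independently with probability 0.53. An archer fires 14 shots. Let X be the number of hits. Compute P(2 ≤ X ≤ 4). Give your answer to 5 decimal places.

X ~ Binomial(14, 0.53); P(2 ≤ X ≤ 4) = Σ C(14,k) p^k (1−p)^(14−k) over k:
  k=2: C(14,2)·0.53^2·0.47^12 = 0.0029701
  k=3: C(14,3)·0.53^3·0.47^11 = 0.0133969
  k=4: C(14,4)·0.53^4·0.47^10 = 0.0415447
Total = 0.0579118

0.05791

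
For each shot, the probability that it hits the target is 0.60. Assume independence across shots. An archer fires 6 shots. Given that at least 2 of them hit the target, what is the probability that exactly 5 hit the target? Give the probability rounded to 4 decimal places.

0.1946

X ~ Binomial(6, 0.60). Want P(X=5 | X≥2) = P(X=5) / P(X≥2).
P(X=5) = C(6,5)·0.60^5·0.40^1 = 0.186624
P(X≥2) = 1 − 0.004096 − 0.036864 = 0.959040
Ratio = 0.186624 / 0.959040 = 0.194595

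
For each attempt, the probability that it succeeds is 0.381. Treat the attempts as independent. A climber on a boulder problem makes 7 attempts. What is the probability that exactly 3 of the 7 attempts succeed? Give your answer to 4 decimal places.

0.2842

X ~ Binomial(n=7, p=0.381).
P(X=3) = C(7,3) · p^3 · (1−p)^4
= 35 · 0.055306 · 0.14681 = 0.284188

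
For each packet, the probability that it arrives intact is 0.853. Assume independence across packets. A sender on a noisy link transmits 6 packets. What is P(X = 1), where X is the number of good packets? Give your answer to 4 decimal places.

X ~ Binomial(n=6, p=0.853).
P(X=1) = C(6,1) · p^1 · (1−p)^5
= 6 · 0.853 · 6.8641e-05 = 0.000351

0.0004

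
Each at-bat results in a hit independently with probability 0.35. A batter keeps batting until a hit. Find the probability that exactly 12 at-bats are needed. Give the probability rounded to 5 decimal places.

0.00306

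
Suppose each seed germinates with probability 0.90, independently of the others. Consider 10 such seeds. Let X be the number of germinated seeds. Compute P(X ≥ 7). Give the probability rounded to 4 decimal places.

0.9872

X ~ Binomial(10, 0.90); P(X ≥ 7) = Σ C(10,k) p^k (1−p)^(10−k) over k:
  k=7: C(10,7)·0.90^7·0.10^3 = 0.057396
  k=8: C(10,8)·0.90^8·0.10^2 = 0.193710
  k=9: C(10,9)·0.90^9·0.10^1 = 0.387420
  k=10: C(10,10)·0.90^10·0.10^0 = 0.348678
Total = 0.987205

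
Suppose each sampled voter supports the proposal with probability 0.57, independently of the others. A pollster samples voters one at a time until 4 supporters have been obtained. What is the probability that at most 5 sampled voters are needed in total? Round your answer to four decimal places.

Finishing within 5 sampled voters ⇔ at least 4 successes in the first 5. With X ~ Binomial(5, 0.57), P(Y ≤ 5) = 1 − P(X ≤ 3).
  k=0: C(5,0)·0.57^0·0.43^5 = 0.014701
  k=1: C(5,1)·0.57^1·0.43^4 = 0.097436
  k=2: C(5,2)·0.57^2·0.43^3 = 0.258318
  k=3: C(5,3)·0.57^3·0.43^2 = 0.342422
1 − 0.712877 = 0.287123

0.2871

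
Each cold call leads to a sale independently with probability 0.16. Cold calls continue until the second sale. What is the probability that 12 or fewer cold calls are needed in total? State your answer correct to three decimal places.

Finishing within 12 cold calls ⇔ at least 2 successes in the first 12. With X ~ Binomial(12, 0.16), P(Y ≤ 12) = 1 − P(X ≤ 1).
  k=0: C(12,0)·0.16^0·0.84^12 = 0.12341
  k=1: C(12,1)·0.16^1·0.84^11 = 0.28208
1 − 0.40549 = 0.59451

0.595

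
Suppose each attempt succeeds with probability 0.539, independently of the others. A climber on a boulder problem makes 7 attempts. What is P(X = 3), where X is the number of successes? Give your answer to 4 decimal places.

X ~ Binomial(n=7, p=0.539).
P(X=3) = C(7,3) · p^3 · (1−p)^4
= 35 · 0.15659 · 0.045165 = 0.247536

0.2475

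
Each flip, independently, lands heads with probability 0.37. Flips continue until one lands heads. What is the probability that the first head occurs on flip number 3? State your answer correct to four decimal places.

0.1469

Geometric (trials to first success), p = 0.37.
P(Y = 3) = (1−p)^2 · p = 0.3969 · 0.37 = 0.146853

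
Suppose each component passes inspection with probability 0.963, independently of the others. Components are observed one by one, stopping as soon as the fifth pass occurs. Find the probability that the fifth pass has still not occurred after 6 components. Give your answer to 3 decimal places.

Needing more than 6 components ⇔ fewer than 5 successes in the first 6. With X ~ Binomial(6, 0.963), P(Y > 6) = P(X ≤ 4).
  k=0: C(6,0)·0.963^0·0.037^6 = 0.00000
  k=1: C(6,1)·0.963^1·0.037^5 = 0.00000
  k=2: C(6,2)·0.963^2·0.037^4 = 0.00003
  k=3: C(6,3)·0.963^3·0.037^3 = 0.00090
  k=4: C(6,4)·0.963^4·0.037^2 = 0.01766
P(X ≤ 4) = 0.01859

0.019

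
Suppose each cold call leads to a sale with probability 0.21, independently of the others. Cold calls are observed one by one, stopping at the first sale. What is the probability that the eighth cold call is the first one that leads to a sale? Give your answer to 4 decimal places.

0.0403

Geometric (trials to first success), p = 0.21.
P(Y = 8) = (1−p)^7 · p = 0.19204 · 0.21 = 0.040328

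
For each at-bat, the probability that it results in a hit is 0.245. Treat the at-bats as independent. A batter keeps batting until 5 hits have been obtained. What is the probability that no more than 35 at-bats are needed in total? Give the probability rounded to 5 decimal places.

0.95298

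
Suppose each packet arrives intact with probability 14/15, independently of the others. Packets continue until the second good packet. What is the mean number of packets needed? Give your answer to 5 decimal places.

2.14286

Y = total packets until the second success; negative binomial with r=2, p=0.933333.
E[Y] = r / p = 2 / 0.933333 = 2.1428571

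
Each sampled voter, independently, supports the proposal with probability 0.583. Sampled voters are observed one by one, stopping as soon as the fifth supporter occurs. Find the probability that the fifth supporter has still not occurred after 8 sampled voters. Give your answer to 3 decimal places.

0.446

Needing more than 8 sampled voters ⇔ fewer than 5 successes in the first 8. With X ~ Binomial(8, 0.583), P(Y > 8) = P(X ≤ 4).
  k=0: C(8,0)·0.583^0·0.417^8 = 0.00091
  k=1: C(8,1)·0.583^1·0.417^7 = 0.01023
  k=2: C(8,2)·0.583^2·0.417^6 = 0.05004
  k=3: C(8,3)·0.583^3·0.417^5 = 0.13992
  k=4: C(8,4)·0.583^4·0.417^4 = 0.24452
P(X ≤ 4) = 0.44562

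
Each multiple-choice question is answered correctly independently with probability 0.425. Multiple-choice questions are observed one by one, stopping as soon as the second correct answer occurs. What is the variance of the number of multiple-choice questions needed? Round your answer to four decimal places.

6.3668

Y = total multiple-choice questions until the second success; negative binomial with r=2, p=0.425.
Var(Y) = r(1−p)/p² = 2·0.575 / 0.425² = 6.366782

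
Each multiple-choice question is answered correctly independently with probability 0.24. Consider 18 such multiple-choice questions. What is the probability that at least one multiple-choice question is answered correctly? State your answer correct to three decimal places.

0.993

P(at least one) = 1 − P(none) = 1 − (1 − 0.24)^18
= 1 − 0.00716 = 0.99284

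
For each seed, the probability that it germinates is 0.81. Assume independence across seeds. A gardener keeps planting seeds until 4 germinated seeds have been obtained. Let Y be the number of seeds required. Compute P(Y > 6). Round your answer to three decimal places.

0.087

Needing more than 6 seeds ⇔ fewer than 4 successes in the first 6. With X ~ Binomial(6, 0.81), P(Y > 6) = P(X ≤ 3).
  k=0: C(6,0)·0.81^0·0.19^6 = 0.00005
  k=1: C(6,1)·0.81^1·0.19^5 = 0.00120
  k=2: C(6,2)·0.81^2·0.19^4 = 0.01283
  k=3: C(6,3)·0.81^3·0.19^3 = 0.07290
P(X ≤ 3) = 0.08698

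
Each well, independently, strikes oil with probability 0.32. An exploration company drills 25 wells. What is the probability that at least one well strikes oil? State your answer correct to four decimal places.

P(at least one) = 1 − P(none) = 1 − (1 − 0.32)^25
= 1 − 0.000065 = 0.999935

0.9999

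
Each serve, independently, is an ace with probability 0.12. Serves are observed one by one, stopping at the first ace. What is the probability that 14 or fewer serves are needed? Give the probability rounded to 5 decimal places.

Y = number of serves to the first success; geometric, p = 0.12.
P(Y ≤ 14) = 1 − (1−p)^14 = 1 − 0.1670157 = 0.8329843

0.83298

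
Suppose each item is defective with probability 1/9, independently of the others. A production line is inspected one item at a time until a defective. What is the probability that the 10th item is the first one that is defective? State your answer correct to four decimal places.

Geometric (trials to first success), p = 0.111111.
P(Y = 10) = (1−p)^9 · p = 0.34644 · 0.111111 = 0.038493

0.0385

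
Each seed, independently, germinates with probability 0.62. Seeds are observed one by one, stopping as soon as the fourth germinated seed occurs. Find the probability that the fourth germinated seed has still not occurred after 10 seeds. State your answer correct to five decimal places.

0.04133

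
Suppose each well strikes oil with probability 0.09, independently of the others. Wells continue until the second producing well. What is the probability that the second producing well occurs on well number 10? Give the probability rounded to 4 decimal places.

0.0343

Y = trial on which the second success occurs; negative binomial, r=2, p=0.09.
P(Y=10) = C(9,1) · p^2 · (1−p)^8
= 9 · 0.0081 · 0.47025 = 0.034281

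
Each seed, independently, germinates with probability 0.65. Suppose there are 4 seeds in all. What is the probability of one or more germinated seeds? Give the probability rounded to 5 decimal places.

P(at least one) = 1 − P(none) = 1 − (1 − 0.65)^4
= 1 − 0.0150063 = 0.9849938

0.98499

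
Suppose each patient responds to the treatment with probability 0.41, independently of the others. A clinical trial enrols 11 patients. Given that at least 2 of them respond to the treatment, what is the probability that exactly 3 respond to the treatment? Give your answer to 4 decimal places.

X ~ Binomial(11, 0.41). Want P(X=3 | X≥2) = P(X=3) / P(X≥2).
P(X=3) = C(11,3)·0.41^3·0.59^8 = 0.166975
P(X≥2) = 1 − 0.003016 − 0.023051 = 0.973933
Ratio = 0.166975 / 0.973933 = 0.171444

0.1714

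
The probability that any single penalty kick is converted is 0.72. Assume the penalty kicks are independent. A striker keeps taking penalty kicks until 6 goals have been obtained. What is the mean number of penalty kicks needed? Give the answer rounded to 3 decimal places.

Y = total penalty kicks until the sixth success; negative binomial with r=6, p=0.72.
E[Y] = r / p = 6 / 0.72 = 8.33333

8.333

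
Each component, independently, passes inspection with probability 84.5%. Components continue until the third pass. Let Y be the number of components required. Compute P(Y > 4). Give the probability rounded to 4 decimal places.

Needing more than 4 components ⇔ fewer than 3 successes in the first 4. With X ~ Binomial(4, 0.845), P(Y > 4) = P(X ≤ 2).
  k=0: C(4,0)·0.845^0·0.155^4 = 0.000577
  k=1: C(4,1)·0.845^1·0.155^3 = 0.012587
  k=2: C(4,2)·0.845^2·0.155^2 = 0.102927
P(X ≤ 2) = 0.116091

0.1161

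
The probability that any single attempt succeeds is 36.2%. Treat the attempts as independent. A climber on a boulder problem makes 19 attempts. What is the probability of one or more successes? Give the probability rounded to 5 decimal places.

P(at least one) = 1 − P(none) = 1 − (1 − 0.362)^19
= 1 − 0.0001957 = 0.9998043

0.99980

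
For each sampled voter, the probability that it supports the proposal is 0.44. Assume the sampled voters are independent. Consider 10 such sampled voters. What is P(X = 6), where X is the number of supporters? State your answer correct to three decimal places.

0.150

X ~ Binomial(n=10, p=0.44).
P(X=6) = C(10,6) · p^6 · (1−p)^4
= 210 · 0.0072563 · 0.098345 = 0.14986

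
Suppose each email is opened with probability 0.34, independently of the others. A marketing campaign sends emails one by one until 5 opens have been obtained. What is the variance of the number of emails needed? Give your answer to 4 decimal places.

Y = total emails until the fifth success; negative binomial with r=5, p=0.34.
Var(Y) = r(1−p)/p² = 5·0.66 / 0.34² = 28.546713

28.5467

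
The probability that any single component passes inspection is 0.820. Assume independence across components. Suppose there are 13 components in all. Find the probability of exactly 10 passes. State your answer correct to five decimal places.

X ~ Binomial(n=13, p=0.82).
P(X=10) = C(13,10) · p^10 · (1−p)^3
= 286 · 0.13745 · 0.005832 = 0.2292567

0.22926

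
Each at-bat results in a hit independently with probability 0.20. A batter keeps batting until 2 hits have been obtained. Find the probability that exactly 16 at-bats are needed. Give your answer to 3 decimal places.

Y = trial on which the second success occurs; negative binomial, r=2, p=0.20.
P(Y=16) = C(15,1) · p^2 · (1−p)^14
= 15 · 0.04 · 0.04398 = 0.02639

0.026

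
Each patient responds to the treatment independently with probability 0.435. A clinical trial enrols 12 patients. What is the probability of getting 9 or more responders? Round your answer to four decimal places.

X ~ Binomial(12, 0.435); P(X ≥ 9) = Σ C(12,k) p^k (1−p)^(12−k) over k:
  k=9: C(12,9)·0.435^9·0.565^3 = 0.022129
  k=10: C(12,10)·0.435^10·0.565^2 = 0.005111
  k=11: C(12,11)·0.435^11·0.565^1 = 0.000716
  k=12: C(12,12)·0.435^12·0.565^0 = 0.000046
Total = 0.028002

0.0280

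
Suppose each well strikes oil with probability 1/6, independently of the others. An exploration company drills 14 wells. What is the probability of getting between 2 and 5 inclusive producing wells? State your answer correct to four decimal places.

0.6850

X ~ Binomial(14, 0.166667); P(2 ≤ X ≤ 5) = Σ C(14,k) p^k (1−p)^(14−k) over k:
  k=2: C(14,2)·0.166667^2·0.833333^12 = 0.283507
  k=3: C(14,3)·0.166667^3·0.833333^11 = 0.226806
  k=4: C(14,4)·0.166667^4·0.833333^10 = 0.124743
  k=5: C(14,5)·0.166667^5·0.833333^9 = 0.049897
Total = 0.684953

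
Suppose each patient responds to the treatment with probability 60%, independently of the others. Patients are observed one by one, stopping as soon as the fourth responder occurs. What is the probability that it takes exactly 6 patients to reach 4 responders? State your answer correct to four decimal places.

0.2074

Y = trial on which the fourth success occurs; negative binomial, r=4, p=0.60.
P(Y=6) = C(5,3) · p^4 · (1−p)^2
= 10 · 0.1296 · 0.16 = 0.207360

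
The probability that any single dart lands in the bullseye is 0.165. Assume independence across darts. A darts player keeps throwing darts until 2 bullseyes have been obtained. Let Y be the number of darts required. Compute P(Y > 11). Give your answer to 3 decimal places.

Needing more than 11 darts ⇔ fewer than 2 successes in the first 11. With X ~ Binomial(11, 0.165), P(Y > 11) = P(X ≤ 1).
  k=0: C(11,0)·0.165^0·0.835^11 = 0.13758
  k=1: C(11,1)·0.165^1·0.835^10 = 0.29905
P(X ≤ 1) = 0.43663

0.437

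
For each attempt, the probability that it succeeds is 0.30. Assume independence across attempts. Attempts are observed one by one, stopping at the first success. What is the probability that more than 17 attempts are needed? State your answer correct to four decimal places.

Y = number of attempts to the first success; geometric, p = 0.30.
P(Y > 17) = P(first 17 all fail) = (1−p)^17 = 0.002326

0.0023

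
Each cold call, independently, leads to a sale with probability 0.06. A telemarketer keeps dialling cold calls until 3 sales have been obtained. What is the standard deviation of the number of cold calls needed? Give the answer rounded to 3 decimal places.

27.988

Y = total cold calls until the third success; negative binomial with r=3, p=0.06.
SD(Y) = √[r(1−p)/p²] = √(783.33333) = 27.98809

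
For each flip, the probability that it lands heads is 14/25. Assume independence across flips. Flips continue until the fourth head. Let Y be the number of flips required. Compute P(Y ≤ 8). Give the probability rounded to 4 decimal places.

Finishing within 8 flips ⇔ at least 4 successes in the first 8. With X ~ Binomial(8, 0.56), P(Y ≤ 8) = 1 − P(X ≤ 3).
  k=0: C(8,0)·0.56^0·0.44^8 = 0.001405
  k=1: C(8,1)·0.56^1·0.44^7 = 0.014304
  k=2: C(8,2)·0.56^2·0.44^6 = 0.063716
  k=3: C(8,3)·0.56^3·0.44^5 = 0.162187
1 − 0.241612 = 0.758388

0.7584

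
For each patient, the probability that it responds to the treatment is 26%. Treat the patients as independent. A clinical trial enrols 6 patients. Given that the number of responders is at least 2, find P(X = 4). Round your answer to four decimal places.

X ~ Binomial(6, 0.26). Want P(X=4 | X≥2) = P(X=4) / P(X≥2).
P(X=4) = C(6,4)·0.26^4·0.74^2 = 0.037536
P(X≥2) = 1 − 0.164206 − 0.346165 = 0.489628
Ratio = 0.037536 / 0.489628 = 0.076662

0.0767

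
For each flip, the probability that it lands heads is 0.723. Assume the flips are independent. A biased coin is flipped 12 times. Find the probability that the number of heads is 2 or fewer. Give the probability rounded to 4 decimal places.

X ~ Binomial(12, 0.723); P(X ≤ 2) = Σ C(12,k) p^k (1−p)^(12−k) over k:
  k=0: C(12,0)·0.723^0·0.277^12 = 0.000000
  k=1: C(12,1)·0.723^1·0.277^11 = 0.000006
  k=2: C(12,2)·0.723^2·0.277^10 = 0.000092
Total = 0.000098

0.0001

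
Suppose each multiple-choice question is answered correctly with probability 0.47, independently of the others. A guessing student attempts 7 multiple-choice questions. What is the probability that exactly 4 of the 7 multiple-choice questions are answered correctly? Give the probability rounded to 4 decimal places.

0.2543

X ~ Binomial(n=7, p=0.47).
P(X=4) = C(7,4) · p^4 · (1−p)^3
= 35 · 0.048797 · 0.14888 = 0.254265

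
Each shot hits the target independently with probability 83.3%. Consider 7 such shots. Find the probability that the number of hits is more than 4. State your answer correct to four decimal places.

0.9038

X ~ Binomial(7, 0.833); P(X ≥ 5) = Σ C(7,k) p^k (1−p)^(7−k) over k:
  k=5: C(7,5)·0.833^5·0.167^2 = 0.234897
  k=6: C(7,6)·0.833^6·0.167^1 = 0.390557
  k=7: C(7,7)·0.833^7·0.167^0 = 0.278301
Total = 0.903755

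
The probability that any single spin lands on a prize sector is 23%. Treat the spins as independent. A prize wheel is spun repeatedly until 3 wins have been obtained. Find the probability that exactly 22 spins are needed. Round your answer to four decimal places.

0.0178

Y = trial on which the third success occurs; negative binomial, r=3, p=0.23.
P(Y=22) = C(21,2) · p^3 · (1−p)^19
= 210 · 0.012167 · 0.0069715 = 0.017813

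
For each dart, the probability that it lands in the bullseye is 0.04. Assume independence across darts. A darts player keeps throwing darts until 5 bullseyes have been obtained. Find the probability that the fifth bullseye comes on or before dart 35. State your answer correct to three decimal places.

0.012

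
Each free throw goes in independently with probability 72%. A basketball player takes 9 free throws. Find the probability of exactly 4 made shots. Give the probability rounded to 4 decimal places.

0.0583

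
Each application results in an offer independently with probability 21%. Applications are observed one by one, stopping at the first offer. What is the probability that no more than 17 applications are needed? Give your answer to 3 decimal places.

Y = number of applications to the first success; geometric, p = 0.21.
P(Y ≤ 17) = 1 − (1−p)^17 = 1 − 0.01818 = 0.98182

0.982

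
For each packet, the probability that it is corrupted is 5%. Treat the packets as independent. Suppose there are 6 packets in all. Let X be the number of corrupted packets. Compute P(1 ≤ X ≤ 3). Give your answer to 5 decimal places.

0.26482

X ~ Binomial(6, 0.05); P(1 ≤ X ≤ 3) = Σ C(6,k) p^k (1−p)^(6−k) over k:
  k=1: C(6,1)·0.05^1·0.95^5 = 0.2321343
  k=2: C(6,2)·0.05^2·0.95^4 = 0.0305440
  k=3: C(6,3)·0.05^3·0.95^3 = 0.0021434
Total = 0.2648217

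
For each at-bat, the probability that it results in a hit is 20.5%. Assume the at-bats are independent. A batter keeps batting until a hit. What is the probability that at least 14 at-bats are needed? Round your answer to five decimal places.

0.05067

Y = number of at-bats to the first success; geometric, p = 0.205.
P(Y > 13) = P(first 13 all fail) = (1−p)^13 = 0.0506725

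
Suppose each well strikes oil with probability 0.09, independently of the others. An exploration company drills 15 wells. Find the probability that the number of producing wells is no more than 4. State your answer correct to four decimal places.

0.9918

X ~ Binomial(15, 0.09); P(X ≤ 4) = Σ C(15,k) p^k (1−p)^(15−k) over k:
  k=0: C(15,0)·0.09^0·0.91^15 = 0.243008
  k=1: C(15,1)·0.09^1·0.91^14 = 0.360507
  k=2: C(15,2)·0.09^2·0.91^13 = 0.249582
  k=3: C(15,3)·0.09^3·0.91^12 = 0.106964
  k=4: C(15,4)·0.09^4·0.91^11 = 0.031736
Total = 0.991796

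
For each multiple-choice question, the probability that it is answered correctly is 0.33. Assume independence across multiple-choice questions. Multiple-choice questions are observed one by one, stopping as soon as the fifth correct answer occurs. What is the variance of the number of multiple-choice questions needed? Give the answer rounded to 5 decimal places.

30.76217

Y = total multiple-choice questions until the fifth success; negative binomial with r=5, p=0.33.
Var(Y) = r(1−p)/p² = 5·0.67 / 0.33² = 30.7621671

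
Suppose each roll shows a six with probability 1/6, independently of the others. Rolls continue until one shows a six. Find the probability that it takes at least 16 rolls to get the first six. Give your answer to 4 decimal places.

0.0649

Y = number of rolls to the first success; geometric, p = 0.166667.
P(Y > 15) = P(first 15 all fail) = (1−p)^15 = 0.064905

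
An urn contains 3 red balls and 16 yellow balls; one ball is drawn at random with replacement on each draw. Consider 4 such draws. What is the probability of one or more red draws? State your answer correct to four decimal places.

0.4971

P(at least one) = 1 − P(none) = 1 − (1 − 0.157895)^4
= 1 − 0.502881 = 0.497119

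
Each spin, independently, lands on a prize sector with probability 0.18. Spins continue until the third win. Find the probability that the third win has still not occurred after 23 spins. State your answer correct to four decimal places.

Needing more than 23 spins ⇔ fewer than 3 successes in the first 23. With X ~ Binomial(23, 0.18), P(Y > 23) = P(X ≤ 2).
  k=0: C(23,0)·0.18^0·0.82^23 = 0.010416
  k=1: C(23,1)·0.18^1·0.82^22 = 0.052590
  k=2: C(23,2)·0.18^2·0.82^21 = 0.126986
P(X ≤ 2) = 0.189993

0.1900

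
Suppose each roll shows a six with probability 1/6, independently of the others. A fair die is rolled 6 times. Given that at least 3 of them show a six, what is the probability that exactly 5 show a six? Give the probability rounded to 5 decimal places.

0.01032

X ~ Binomial(6, 0.166667). Want P(X=5 | X≥3) = P(X=5) / P(X≥3).
P(X=5) = C(6,5)·0.166667^5·0.833333^1 = 0.0006430
P(X≥3) = 1 − 0.3348980 − 0.4018776 − 0.2009388 = 0.0622857
Ratio = 0.0006430 / 0.0622857 = 0.0103235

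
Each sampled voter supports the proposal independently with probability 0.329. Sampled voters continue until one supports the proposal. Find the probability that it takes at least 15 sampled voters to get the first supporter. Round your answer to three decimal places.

0.004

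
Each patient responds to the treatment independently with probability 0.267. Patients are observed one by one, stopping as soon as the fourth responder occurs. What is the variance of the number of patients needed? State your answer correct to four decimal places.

Y = total patients until the fourth success; negative binomial with r=4, p=0.267.
Var(Y) = r(1−p)/p² = 4·0.733 / 0.267² = 41.128365

41.1284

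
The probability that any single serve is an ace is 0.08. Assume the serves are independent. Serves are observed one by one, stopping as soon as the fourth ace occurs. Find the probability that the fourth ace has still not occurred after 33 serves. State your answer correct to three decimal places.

0.731

Needing more than 33 serves ⇔ fewer than 4 successes in the first 33. With X ~ Binomial(33, 0.08), P(Y > 33) = P(X ≤ 3).
  k=0: C(33,0)·0.08^0·0.92^33 = 0.06383
  k=1: C(33,1)·0.08^1·0.92^32 = 0.18315
  k=2: C(33,2)·0.08^2·0.92^31 = 0.25482
  k=3: C(33,3)·0.08^3·0.92^30 = 0.22897
P(X ≤ 3) = 0.73077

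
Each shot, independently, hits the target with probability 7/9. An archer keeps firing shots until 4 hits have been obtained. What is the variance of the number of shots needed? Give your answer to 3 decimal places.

1.469

Y = total shots until the fourth success; negative binomial with r=4, p=0.777778.
Var(Y) = r(1−p)/p² = 4·0.222222 / 0.777778² = 1.46939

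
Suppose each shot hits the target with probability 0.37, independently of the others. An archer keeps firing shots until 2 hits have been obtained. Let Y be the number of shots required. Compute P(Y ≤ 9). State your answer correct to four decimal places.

0.9017

Finishing within 9 shots ⇔ at least 2 successes in the first 9. With X ~ Binomial(9, 0.37), P(Y ≤ 9) = 1 − P(X ≤ 1).
  k=0: C(9,0)·0.37^0·0.63^9 = 0.015634
  k=1: C(9,1)·0.37^1·0.63^8 = 0.082636
1 − 0.098270 = 0.901730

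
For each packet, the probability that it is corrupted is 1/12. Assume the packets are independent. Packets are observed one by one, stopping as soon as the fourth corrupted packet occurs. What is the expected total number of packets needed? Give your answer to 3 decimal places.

Y = total packets until the fourth success; negative binomial with r=4, p=0.083333.
E[Y] = r / p = 4 / 0.083333 = 48.00000

48.000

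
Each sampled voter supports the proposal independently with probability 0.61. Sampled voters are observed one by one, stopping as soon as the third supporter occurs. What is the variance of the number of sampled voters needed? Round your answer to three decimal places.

3.144

Y = total sampled voters until the third success; negative binomial with r=3, p=0.61.
Var(Y) = r(1−p)/p² = 3·0.39 / 0.61² = 3.14432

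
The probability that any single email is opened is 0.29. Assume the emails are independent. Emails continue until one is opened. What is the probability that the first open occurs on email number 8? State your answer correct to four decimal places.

Geometric (trials to first success), p = 0.29.
P(Y = 8) = (1−p)^7 · p = 0.090951 · 0.29 = 0.026376

0.0264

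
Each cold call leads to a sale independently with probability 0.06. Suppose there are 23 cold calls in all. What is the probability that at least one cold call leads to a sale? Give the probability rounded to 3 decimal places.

P(at least one) = 1 − P(none) = 1 − (1 − 0.06)^23
= 1 − 0.24096 = 0.75904

0.759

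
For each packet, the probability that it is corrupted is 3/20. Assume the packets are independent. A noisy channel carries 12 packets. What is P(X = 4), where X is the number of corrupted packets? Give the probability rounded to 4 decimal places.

X ~ Binomial(n=12, p=0.15).
P(X=4) = C(12,4) · p^4 · (1−p)^8
= 495 · 0.00050625 · 0.27249 = 0.068284

0.0683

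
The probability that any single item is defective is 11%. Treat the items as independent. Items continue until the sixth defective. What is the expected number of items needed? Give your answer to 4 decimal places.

54.5455

Y = total items until the sixth success; negative binomial with r=6, p=0.11.
E[Y] = r / p = 6 / 0.11 = 54.545455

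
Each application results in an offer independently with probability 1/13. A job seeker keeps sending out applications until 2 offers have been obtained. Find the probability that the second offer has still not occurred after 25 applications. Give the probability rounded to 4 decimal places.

Needing more than 25 applications ⇔ fewer than 2 successes in the first 25. With X ~ Binomial(25, 0.076923), P(Y > 25) = P(X ≤ 1).
  k=0: C(25,0)·0.076923^0·0.923077^25 = 0.135191
  k=1: C(25,1)·0.076923^1·0.923077^24 = 0.281648
P(X ≤ 1) = 0.416838

0.4168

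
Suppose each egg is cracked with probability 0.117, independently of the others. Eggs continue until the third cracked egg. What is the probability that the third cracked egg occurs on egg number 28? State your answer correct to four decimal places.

0.0251

Y = trial on which the third success occurs; negative binomial, r=3, p=0.117.
P(Y=28) = C(27,2) · p^3 · (1−p)^25
= 351 · 0.0016016 · 0.044567 = 0.025054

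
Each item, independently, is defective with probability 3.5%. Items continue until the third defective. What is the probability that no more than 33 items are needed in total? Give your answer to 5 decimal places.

0.10768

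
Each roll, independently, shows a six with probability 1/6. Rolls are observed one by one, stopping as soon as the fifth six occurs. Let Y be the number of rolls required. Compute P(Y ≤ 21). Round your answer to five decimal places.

Finishing within 21 rolls ⇔ at least 5 successes in the first 21. With X ~ Binomial(21, 0.166667), P(Y ≤ 21) = 1 − P(X ≤ 4).
  k=0: C(21,0)·0.166667^0·0.833333^21 = 0.0217367
  k=1: C(21,1)·0.166667^1·0.833333^20 = 0.0912942
  k=2: C(21,2)·0.166667^2·0.833333^19 = 0.1825884
  k=3: C(21,3)·0.166667^3·0.833333^18 = 0.2312786
  k=4: C(21,4)·0.166667^4·0.833333^17 = 0.2081507
1 − 0.7350486 = 0.2649514

0.26495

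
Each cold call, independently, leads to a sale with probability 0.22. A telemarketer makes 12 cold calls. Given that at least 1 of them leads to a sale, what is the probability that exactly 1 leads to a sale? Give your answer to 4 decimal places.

0.1808

X ~ Binomial(12, 0.22). Want P(X=1 | X≥1) = P(X=1) / P(X≥1).
P(X=1) = C(12,1)·0.22^1·0.78^11 = 0.171650
P(X≥1) = 1 − 0.050715 = 0.949285
Ratio = 0.171650 / 0.949285 = 0.180821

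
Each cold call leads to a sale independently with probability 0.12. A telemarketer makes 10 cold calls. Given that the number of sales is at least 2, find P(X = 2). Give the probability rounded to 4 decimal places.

X ~ Binomial(10, 0.12). Want P(X=2 | X≥2) = P(X=2) / P(X≥2).
P(X=2) = C(10,2)·0.12^2·0.88^8 = 0.233043
P(X≥2) = 1 − 0.278501 − 0.379774 = 0.341725
Ratio = 0.233043 / 0.341725 = 0.681961

0.6820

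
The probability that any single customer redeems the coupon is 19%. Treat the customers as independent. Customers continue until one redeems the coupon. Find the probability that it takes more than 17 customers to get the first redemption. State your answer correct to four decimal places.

0.0278

Y = number of customers to the first success; geometric, p = 0.19.
P(Y > 17) = P(first 17 all fail) = (1−p)^17 = 0.027813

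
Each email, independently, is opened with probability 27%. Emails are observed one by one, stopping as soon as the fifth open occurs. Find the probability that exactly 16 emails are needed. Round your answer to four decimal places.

0.0614

Y = trial on which the fifth success occurs; negative binomial, r=5, p=0.27.
P(Y=16) = C(15,4) · p^5 · (1−p)^11
= 1365 · 0.0014349 · 0.031373 = 0.061447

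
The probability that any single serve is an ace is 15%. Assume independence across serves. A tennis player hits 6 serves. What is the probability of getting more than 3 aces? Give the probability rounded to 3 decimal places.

0.006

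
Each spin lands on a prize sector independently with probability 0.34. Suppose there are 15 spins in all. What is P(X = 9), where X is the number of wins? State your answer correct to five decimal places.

0.02512

X ~ Binomial(n=15, p=0.34).
P(X=9) = C(15,9) · p^9 · (1−p)^6
= 5005 · 6.0717e-05 · 0.082654 = 0.0251176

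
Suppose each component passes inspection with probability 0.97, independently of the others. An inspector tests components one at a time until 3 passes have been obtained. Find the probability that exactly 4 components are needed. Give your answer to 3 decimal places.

0.082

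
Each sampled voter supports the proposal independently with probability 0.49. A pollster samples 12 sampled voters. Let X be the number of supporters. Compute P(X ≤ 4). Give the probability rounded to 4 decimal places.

0.2138

X ~ Binomial(12, 0.49); P(X ≤ 4) = Σ C(12,k) p^k (1−p)^(12−k) over k:
  k=0: C(12,0)·0.49^0·0.51^12 = 0.000310
  k=1: C(12,1)·0.49^1·0.51^11 = 0.003570
  k=2: C(12,2)·0.49^2·0.51^10 = 0.018864
  k=3: C(12,3)·0.49^3·0.51^9 = 0.060415
  k=4: C(12,4)·0.49^4·0.51^8 = 0.130602
Total = 0.213761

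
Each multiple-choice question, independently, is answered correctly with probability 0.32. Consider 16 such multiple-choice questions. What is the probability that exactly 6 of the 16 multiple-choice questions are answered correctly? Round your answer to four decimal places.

X ~ Binomial(n=16, p=0.32).
P(X=6) = C(16,6) · p^6 · (1−p)^10
= 8008 · 0.0010737 · 0.021139 = 0.181766

0.1818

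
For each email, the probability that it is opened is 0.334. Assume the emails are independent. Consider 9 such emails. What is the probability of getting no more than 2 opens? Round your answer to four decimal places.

0.3755

X ~ Binomial(9, 0.334); P(X ≤ 2) = Σ C(9,k) p^k (1−p)^(9−k) over k:
  k=0: C(9,0)·0.334^0·0.666^9 = 0.025779
  k=1: C(9,1)·0.334^1·0.666^8 = 0.116354
  k=2: C(9,2)·0.334^2·0.666^7 = 0.233408
Total = 0.375541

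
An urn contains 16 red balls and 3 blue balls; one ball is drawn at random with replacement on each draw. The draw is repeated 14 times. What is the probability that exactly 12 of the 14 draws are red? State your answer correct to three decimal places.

0.289

X ~ Binomial(n=14, p=0.842105).
P(X=12) = C(14,12) · p^12 · (1−p)^2
= 91 · 0.12717 · 0.024931 = 0.28852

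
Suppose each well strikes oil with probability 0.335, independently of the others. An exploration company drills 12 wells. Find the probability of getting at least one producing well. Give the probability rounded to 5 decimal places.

0.99252

P(at least one) = 1 − P(none) = 1 − (1 − 0.335)^12
= 1 − 0.0074793 = 0.9925207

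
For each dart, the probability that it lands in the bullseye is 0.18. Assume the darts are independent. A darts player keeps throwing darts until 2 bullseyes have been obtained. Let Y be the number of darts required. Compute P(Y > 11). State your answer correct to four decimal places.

0.3849

Needing more than 11 darts ⇔ fewer than 2 successes in the first 11. With X ~ Binomial(11, 0.18), P(Y > 11) = P(X ≤ 1).
  k=0: C(11,0)·0.18^0·0.82^11 = 0.112707
  k=1: C(11,1)·0.18^1·0.82^10 = 0.272147
P(X ≤ 1) = 0.384854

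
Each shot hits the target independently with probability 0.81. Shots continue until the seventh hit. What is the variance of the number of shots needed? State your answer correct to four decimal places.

2.0271

Y = total shots until the seventh success; negative binomial with r=7, p=0.81.
Var(Y) = r(1−p)/p² = 7·0.19 / 0.81² = 2.027130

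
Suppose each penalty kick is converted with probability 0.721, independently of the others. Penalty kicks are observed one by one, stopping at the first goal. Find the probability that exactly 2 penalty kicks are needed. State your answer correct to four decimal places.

Geometric (trials to first success), p = 0.721.
P(Y = 2) = (1−p)^1 · p = 0.279 · 0.721 = 0.201159

0.2012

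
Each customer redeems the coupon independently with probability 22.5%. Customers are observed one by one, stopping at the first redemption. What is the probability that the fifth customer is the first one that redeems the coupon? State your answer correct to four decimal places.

Geometric (trials to first success), p = 0.225.
P(Y = 5) = (1−p)^4 · p = 0.36075 · 0.225 = 0.081169

0.0812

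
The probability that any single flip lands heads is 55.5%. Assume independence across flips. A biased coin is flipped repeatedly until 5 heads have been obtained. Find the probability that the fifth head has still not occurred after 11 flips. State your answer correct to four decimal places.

Needing more than 11 flips ⇔ fewer than 5 successes in the first 11. With X ~ Binomial(11, 0.555), P(Y > 11) = P(X ≤ 4).
  k=0: C(11,0)·0.555^0·0.445^11 = 0.000136
  k=1: C(11,1)·0.555^1·0.445^10 = 0.001859
  k=2: C(11,2)·0.555^2·0.445^9 = 0.011593
  k=3: C(11,3)·0.555^3·0.445^8 = 0.043375
  k=4: C(11,4)·0.555^4·0.445^7 = 0.108195
P(X ≤ 4) = 0.165157

0.1652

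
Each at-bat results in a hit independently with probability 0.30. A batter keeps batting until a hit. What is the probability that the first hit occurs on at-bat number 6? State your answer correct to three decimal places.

Geometric (trials to first success), p = 0.30.
P(Y = 6) = (1−p)^5 · p = 0.16807 · 0.30 = 0.05042

0.050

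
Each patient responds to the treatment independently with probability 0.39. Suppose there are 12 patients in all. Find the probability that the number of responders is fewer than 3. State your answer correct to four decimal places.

0.0946

X ~ Binomial(12, 0.39); P(X ≤ 2) = Σ C(12,k) p^k (1−p)^(12−k) over k:
  k=0: C(12,0)·0.39^0·0.61^12 = 0.002654
  k=1: C(12,1)·0.39^1·0.61^11 = 0.020365
  k=2: C(12,2)·0.39^2·0.61^10 = 0.071610
Total = 0.094629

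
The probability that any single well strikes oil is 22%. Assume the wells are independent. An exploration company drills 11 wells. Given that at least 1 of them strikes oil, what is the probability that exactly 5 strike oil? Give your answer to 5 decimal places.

0.05735

X ~ Binomial(11, 0.22). Want P(X=5 | X≥1) = P(X=5) / P(X≥1).
P(X=5) = C(11,5)·0.22^5·0.78^6 = 0.0536195
P(X≥1) = 1 − 0.0650191 = 0.9349809
Ratio = 0.0536195 / 0.9349809 = 0.0573483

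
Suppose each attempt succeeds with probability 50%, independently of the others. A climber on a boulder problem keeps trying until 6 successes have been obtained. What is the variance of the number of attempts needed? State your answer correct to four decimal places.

Y = total attempts until the sixth success; negative binomial with r=6, p=0.50.
Var(Y) = r(1−p)/p² = 6·0.50 / 0.50² = 12.000000

12.0000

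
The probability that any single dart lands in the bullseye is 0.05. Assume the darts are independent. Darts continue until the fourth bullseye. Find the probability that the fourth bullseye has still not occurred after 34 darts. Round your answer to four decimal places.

Needing more than 34 darts ⇔ fewer than 4 successes in the first 34. With X ~ Binomial(34, 0.05), P(Y > 34) = P(X ≤ 3).
  k=0: C(34,0)·0.05^0·0.95^34 = 0.174825
  k=1: C(34,1)·0.05^1·0.95^33 = 0.312844
  k=2: C(34,2)·0.05^2·0.95^32 = 0.271680
  k=3: C(34,3)·0.05^3·0.95^31 = 0.152522
P(X ≤ 3) = 0.911871

0.9119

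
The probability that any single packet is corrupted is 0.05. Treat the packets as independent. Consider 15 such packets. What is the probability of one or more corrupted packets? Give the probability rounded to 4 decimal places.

0.5367

P(at least one) = 1 − P(none) = 1 − (1 − 0.05)^15
= 1 − 0.463291 = 0.536709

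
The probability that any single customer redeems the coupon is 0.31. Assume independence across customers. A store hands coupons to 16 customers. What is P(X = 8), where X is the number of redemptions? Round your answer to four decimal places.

0.0564

X ~ Binomial(n=16, p=0.31).
P(X=8) = C(16,8) · p^8 · (1−p)^8
= 12870 · 8.5289e-05 · 0.05138 = 0.056398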